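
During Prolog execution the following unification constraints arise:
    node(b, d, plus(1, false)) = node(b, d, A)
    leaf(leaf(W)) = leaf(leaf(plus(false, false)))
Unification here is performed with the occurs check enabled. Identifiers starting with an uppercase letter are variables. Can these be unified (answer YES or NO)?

Decompose node/3: b = b,  d = d,  plus(1, false) = A.
Delete trivial equation b = b.
Delete trivial equation d = d.
Bind A := plus(1, false); no other remaining equation mentions A.
Decompose leaf/1: leaf(W) = leaf(plus(false, false)).
Decompose leaf/1: W = plus(false, false).
Bind W := plus(false, false).
No equations remain and no clash or occurs-check failure arose, so a unifier exists.

YES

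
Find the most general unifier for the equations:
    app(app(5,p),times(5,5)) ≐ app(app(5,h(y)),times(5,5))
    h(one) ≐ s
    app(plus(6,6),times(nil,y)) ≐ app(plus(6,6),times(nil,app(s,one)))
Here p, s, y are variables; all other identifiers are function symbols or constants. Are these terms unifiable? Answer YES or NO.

Decompose app/2: app(5,p) ≐ app(5,h(y)),  times(5,5) ≐ times(5,5).
Decompose app/2: 5 ≐ 5,  p ≐ h(y).
Delete trivial equation 5 ≐ 5.
Bind p := h(y); no other remaining equation mentions p.
Delete trivial equation times(5,5) ≐ times(5,5).
Bind s := h(one); substituting into the remaining equation gives: app(plus(6,6),times(nil,y)) ≐ app(plus(6,6),times(nil,app(h(one),one))).
Decompose app/2: plus(6,6) ≐ plus(6,6),  times(nil,y) ≐ times(nil,app(h(one),one)).
Delete trivial equation plus(6,6) ≐ plus(6,6).
Decompose times/2: nil ≐ nil,  y ≐ app(h(one),one).
Delete trivial equation nil ≐ nil.
Bind y := app(h(one),one). Substituting into the earlier binding gives p := h(app(h(one),one)).
No equations remain and no clash or occurs-check failure arose, so a unifier exists.

YES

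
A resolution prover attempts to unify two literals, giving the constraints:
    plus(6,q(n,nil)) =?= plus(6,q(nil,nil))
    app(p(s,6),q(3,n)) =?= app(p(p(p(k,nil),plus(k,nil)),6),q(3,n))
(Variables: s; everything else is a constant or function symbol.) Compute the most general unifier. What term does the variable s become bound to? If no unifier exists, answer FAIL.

FAIL

Decompose plus/2: 6 =?= 6,  q(n,nil) =?= q(nil,nil).
Delete trivial equation 6 =?= 6.
Decompose q/2: n =?= nil,  nil =?= nil.
Clash: constants n and nil differ; no unifier exists.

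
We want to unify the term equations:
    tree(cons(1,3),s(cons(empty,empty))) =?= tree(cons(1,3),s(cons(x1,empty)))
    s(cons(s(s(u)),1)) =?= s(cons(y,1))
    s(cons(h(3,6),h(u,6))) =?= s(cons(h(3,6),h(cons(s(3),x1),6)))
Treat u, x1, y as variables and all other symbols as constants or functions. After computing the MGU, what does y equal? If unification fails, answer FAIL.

s(s(cons(s(3),empty)))

Decompose tree/2: cons(1,3) =?= cons(1,3),  s(cons(empty,empty)) =?= s(cons(x1,empty)).
Delete trivial equation cons(1,3) =?= cons(1,3).
Decompose s/1: cons(empty,empty) =?= cons(x1,empty).
Decompose cons/2: empty =?= x1,  empty =?= empty.
Bind x1 := empty; substituting into the one remaining equation that mentions x1 gives: s(cons(h(3,6),h(u,6))) =?= s(cons(h(3,6),h(cons(s(3),empty),6))).
Delete trivial equation empty =?= empty.
Decompose s/1: cons(s(s(u)),1) =?= cons(y,1).
Decompose cons/2: s(s(u)) =?= y,  1 =?= 1.
Bind y := s(s(u)); no other remaining equation mentions y.
Delete trivial equation 1 =?= 1.
Decompose s/1: cons(h(3,6),h(u,6)) =?= cons(h(3,6),h(cons(s(3),empty),6)).
Decompose cons/2: h(3,6) =?= h(3,6),  h(u,6) =?= h(cons(s(3),empty),6).
Delete trivial equation h(3,6) =?= h(3,6).
Decompose h/2: u =?= cons(s(3),empty),  6 =?= 6.
Bind u := cons(s(3),empty); no other remaining equation mentions u. Substituting into the earlier binding gives y := s(s(cons(s(3),empty))).
Delete trivial equation 6 =?= 6.
MGU = { x1 -> empty, y -> s(s(cons(s(3),empty))), u -> cons(s(3),empty) }, so y -> s(s(cons(s(3),empty))).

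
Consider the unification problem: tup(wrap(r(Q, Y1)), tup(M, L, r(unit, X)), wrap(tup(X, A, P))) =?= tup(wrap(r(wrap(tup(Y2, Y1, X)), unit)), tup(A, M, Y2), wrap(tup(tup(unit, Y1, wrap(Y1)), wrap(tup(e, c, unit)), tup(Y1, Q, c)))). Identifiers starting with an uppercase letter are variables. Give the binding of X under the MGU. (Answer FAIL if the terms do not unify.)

tup(unit, unit, wrap(unit))

Decompose tup/3: wrap(r(Q, Y1)) =?= wrap(r(wrap(tup(Y2, Y1, X)), unit)),  tup(M, L, r(unit, X)) =?= tup(A, M, Y2),  wrap(tup(X, A, P)) =?= wrap(tup(tup(unit, Y1, wrap(Y1)), wrap(tup(e, c, unit)), tup(Y1, Q, c))).
Decompose wrap/1: r(Q, Y1) =?= r(wrap(tup(Y2, Y1, X)), unit).
Decompose r/2: Q =?= wrap(tup(Y2, Y1, X)),  Y1 =?= unit.
Bind Q := wrap(tup(Y2, Y1, X)); substituting into the one remaining equation that mentions Q gives: wrap(tup(X, A, P)) =?= wrap(tup(tup(unit, Y1, wrap(Y1)), wrap(tup(e, c, unit)), tup(Y1, wrap(tup(Y2, Y1, X)), c))).
Bind Y1 := unit; substituting into the one remaining equation that mentions Y1 gives: wrap(tup(X, A, P)) =?= wrap(tup(tup(unit, unit, wrap(unit)), wrap(tup(e, c, unit)), tup(unit, wrap(tup(Y2, unit, X)), c))). Substituting into the earlier binding gives Q := wrap(tup(Y2, unit, X)).
Decompose tup/3: M =?= A,  L =?= M,  r(unit, X) =?= Y2.
Bind M := A; substituting into the one remaining equation that mentions M gives: L =?= A.
Bind L := A; no other remaining equation mentions L.
Bind Y2 := r(unit, X); substituting into the remaining equation gives: wrap(tup(X, A, P)) =?= wrap(tup(tup(unit, unit, wrap(unit)), wrap(tup(e, c, unit)), tup(unit, wrap(tup(r(unit, X), unit, X)), c))). Substituting into the earlier binding gives Q := wrap(tup(r(unit, X), unit, X)).
Decompose wrap/1: tup(X, A, P) =?= tup(tup(unit, unit, wrap(unit)), wrap(tup(e, c, unit)), tup(unit, wrap(tup(r(unit, X), unit, X)), c)).
Decompose tup/3: X =?= tup(unit, unit, wrap(unit)),  A =?= wrap(tup(e, c, unit)),  P =?= tup(unit, wrap(tup(r(unit, X), unit, X)), c).
Bind X := tup(unit, unit, wrap(unit)); substituting into the one remaining equation that mentions X gives: P =?= tup(unit, wrap(tup(r(unit, tup(unit, unit, wrap(unit))), unit, tup(unit, unit, wrap(unit)))), c). Substituting into the earlier bindings gives Q := wrap(tup(r(unit, tup(unit, unit, wrap(unit))), unit, tup(unit, unit, wrap(unit)))), Y2 := r(unit, tup(unit, unit, wrap(unit))).
Bind A := wrap(tup(e, c, unit)); no other remaining equation mentions A. Substituting into the earlier bindings gives M := wrap(tup(e, c, unit)), L := wrap(tup(e, c, unit)).
Bind P := tup(unit, wrap(tup(r(unit, tup(unit, unit, wrap(unit))), unit, tup(unit, unit, wrap(unit)))), c).
MGU = { Q ↦ wrap(tup(r(unit, tup(unit, unit, wrap(unit))), unit, tup(unit, unit, wrap(unit)))), Y1 ↦ unit, M ↦ wrap(tup(e, c, unit)), L ↦ wrap(tup(e, c, unit)), Y2 ↦ r(unit, tup(unit, unit, wrap(unit))), X ↦ tup(unit, unit, wrap(unit)), A ↦ wrap(tup(e, c, unit)), P ↦ tup(unit, wrap(tup(r(unit, tup(unit, unit, wrap(unit))), unit, tup(unit, unit, wrap(unit)))), c) }, so X ↦ tup(unit, unit, wrap(unit)).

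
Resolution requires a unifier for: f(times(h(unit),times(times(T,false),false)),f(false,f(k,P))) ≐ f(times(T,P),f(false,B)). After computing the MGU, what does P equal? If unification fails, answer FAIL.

times(times(h(unit),false),false)

Decompose f/2: times(h(unit),times(times(T,false),false)) ≐ times(T,P),  f(false,f(k,P)) ≐ f(false,B).
Decompose times/2: h(unit) ≐ T,  times(times(T,false),false) ≐ P.
Bind T := h(unit); substituting into the one remaining equation that mentions T gives: times(times(h(unit),false),false) ≐ P.
Bind P := times(times(h(unit),false),false); substituting into the remaining equation gives: f(false,f(k,times(times(h(unit),false),false))) ≐ f(false,B).
Decompose f/2: false ≐ false,  f(k,times(times(h(unit),false),false)) ≐ B.
Delete trivial equation false ≐ false.
Bind B := f(k,times(times(h(unit),false),false)).
MGU = { T := h(unit), P := times(times(h(unit),false),false), B := f(k,times(times(h(unit),false),false)) }, so P := times(times(h(unit),false),false).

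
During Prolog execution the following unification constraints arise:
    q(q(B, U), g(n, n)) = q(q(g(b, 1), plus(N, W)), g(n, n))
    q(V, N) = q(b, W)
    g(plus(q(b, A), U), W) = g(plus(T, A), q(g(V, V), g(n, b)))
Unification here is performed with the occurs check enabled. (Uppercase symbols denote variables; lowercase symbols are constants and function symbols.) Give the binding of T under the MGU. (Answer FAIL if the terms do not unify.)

q(b, plus(q(g(b, b), g(n, b)), q(g(b, b), g(n, b))))

Decompose q/2: q(B, U) = q(g(b, 1), plus(N, W)),  g(n, n) = g(n, n).
Decompose q/2: B = g(b, 1),  U = plus(N, W).
Bind B := g(b, 1); no other remaining equation mentions B.
Bind U := plus(N, W); substituting into the one remaining equation that mentions U gives: g(plus(q(b, A), plus(N, W)), W) = g(plus(T, A), q(g(V, V), g(n, b))).
Delete trivial equation g(n, n) = g(n, n).
Decompose q/2: V = b,  N = W.
Bind V := b; substituting into the one remaining equation that mentions V gives: g(plus(q(b, A), plus(N, W)), W) = g(plus(T, A), q(g(b, b), g(n, b))).
Bind N := W; substituting into the remaining equation gives: g(plus(q(b, A), plus(W, W)), W) = g(plus(T, A), q(g(b, b), g(n, b))). Substituting into the earlier binding gives U := plus(W, W).
Decompose g/2: plus(q(b, A), plus(W, W)) = plus(T, A),  W = q(g(b, b), g(n, b)).
Decompose plus/2: q(b, A) = T,  plus(W, W) = A.
Bind T := q(b, A); no other remaining equation mentions T.
Bind A := plus(W, W); no other remaining equation mentions A. Substituting into the earlier binding gives T := q(b, plus(W, W)).
Bind W := q(g(b, b), g(n, b)). Substituting into the earlier bindings gives U := plus(q(g(b, b), g(n, b)), q(g(b, b), g(n, b))), N := q(g(b, b), g(n, b)), T := q(b, plus(q(g(b, b), g(n, b)), q(g(b, b), g(n, b)))), A := plus(q(g(b, b), g(n, b)), q(g(b, b), g(n, b))).
MGU = { B -> g(b, 1), U -> plus(q(g(b, b), g(n, b)), q(g(b, b), g(n, b))), V -> b, N -> q(g(b, b), g(n, b)), T -> q(b, plus(q(g(b, b), g(n, b)), q(g(b, b), g(n, b)))), A -> plus(q(g(b, b), g(n, b)), q(g(b, b), g(n, b))), W -> q(g(b, b), g(n, b)) }, so T -> q(b, plus(q(g(b, b), g(n, b)), q(g(b, b), g(n, b)))).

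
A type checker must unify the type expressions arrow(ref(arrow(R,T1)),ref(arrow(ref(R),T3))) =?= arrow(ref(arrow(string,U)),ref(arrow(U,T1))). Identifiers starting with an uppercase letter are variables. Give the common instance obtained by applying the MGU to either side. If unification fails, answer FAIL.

Decompose arrow/2: ref(arrow(R,T1)) =?= ref(arrow(string,U)),  ref(arrow(ref(R),T3)) =?= ref(arrow(U,T1)).
Decompose ref/1: arrow(R,T1) =?= arrow(string,U).
Decompose arrow/2: R =?= string,  T1 =?= U.
Bind R := string; substituting into the one remaining equation that mentions R gives: ref(arrow(ref(string),T3)) =?= ref(arrow(U,T1)).
Bind T1 := U; substituting into the remaining equation gives: ref(arrow(ref(string),T3)) =?= ref(arrow(U,U)).
Decompose ref/1: arrow(ref(string),T3) =?= arrow(U,U).
Decompose arrow/2: ref(string) =?= U,  T3 =?= U.
Bind U := ref(string); substituting into the remaining equation gives: T3 =?= ref(string). Substituting into the earlier binding gives T1 := ref(string).
Bind T3 := ref(string).
Applying the MGU to either side gives arrow(ref(arrow(string,ref(string))),ref(arrow(ref(string),ref(string)))).

arrow(ref(arrow(string,ref(string))),ref(arrow(ref(string),ref(string))))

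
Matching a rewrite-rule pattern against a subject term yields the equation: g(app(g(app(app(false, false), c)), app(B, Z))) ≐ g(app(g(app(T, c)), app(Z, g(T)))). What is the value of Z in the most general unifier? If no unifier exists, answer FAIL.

Decompose g/1: app(g(app(app(false, false), c)), app(B, Z)) ≐ app(g(app(T, c)), app(Z, g(T))).
Decompose app/2: g(app(app(false, false), c)) ≐ g(app(T, c)),  app(B, Z) ≐ app(Z, g(T)).
Decompose g/1: app(app(false, false), c) ≐ app(T, c).
Decompose app/2: app(false, false) ≐ T,  c ≐ c.
Bind T := app(false, false); substituting into the one remaining equation that mentions T gives: app(B, Z) ≐ app(Z, g(app(false, false))).
Delete trivial equation c ≐ c.
Decompose app/2: B ≐ Z,  Z ≐ g(app(false, false)).
Bind B := Z; no other remaining equation mentions B.
Bind Z := g(app(false, false)). Substituting into the earlier binding gives B := g(app(false, false)).
MGU = { T ↦ app(false, false), B ↦ g(app(false, false)), Z ↦ g(app(false, false)) }, so Z ↦ g(app(false, false)).

g(app(false, false))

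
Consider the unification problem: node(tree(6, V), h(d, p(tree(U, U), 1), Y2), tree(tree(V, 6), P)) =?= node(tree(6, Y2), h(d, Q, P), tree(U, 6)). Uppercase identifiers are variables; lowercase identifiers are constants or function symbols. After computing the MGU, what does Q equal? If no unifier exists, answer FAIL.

p(tree(tree(6, 6), tree(6, 6)), 1)

Decompose node/3: tree(6, V) =?= tree(6, Y2),  h(d, p(tree(U, U), 1), Y2) =?= h(d, Q, P),  tree(tree(V, 6), P) =?= tree(U, 6).
Decompose tree/2: 6 =?= 6,  V =?= Y2.
Delete trivial equation 6 =?= 6.
Bind V := Y2; substituting into the one remaining equation that mentions V gives: tree(tree(Y2, 6), P) =?= tree(U, 6).
Decompose h/3: d =?= d,  p(tree(U, U), 1) =?= Q,  Y2 =?= P.
Delete trivial equation d =?= d.
Bind Q := p(tree(U, U), 1); no other remaining equation mentions Q.
Bind Y2 := P; substituting into the remaining equation gives: tree(tree(P, 6), P) =?= tree(U, 6). Substituting into the earlier binding gives V := P.
Decompose tree/2: tree(P, 6) =?= U,  P =?= 6.
Bind U := tree(P, 6); no other remaining equation mentions U. Substituting into the earlier binding gives Q := p(tree(tree(P, 6), tree(P, 6)), 1).
Bind P := 6. Substituting into the earlier bindings gives V := 6, Q := p(tree(tree(6, 6), tree(6, 6)), 1), Y2 := 6, U := tree(6, 6).
MGU = { V -> 6, Q -> p(tree(tree(6, 6), tree(6, 6)), 1), Y2 -> 6, U -> tree(6, 6), P -> 6 }, so Q -> p(tree(tree(6, 6), tree(6, 6)), 1).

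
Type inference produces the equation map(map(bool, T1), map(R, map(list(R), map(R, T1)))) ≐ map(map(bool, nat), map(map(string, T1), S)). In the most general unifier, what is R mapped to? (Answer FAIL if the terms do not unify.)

Decompose map/2: map(bool, T1) ≐ map(bool, nat),  map(R, map(list(R), map(R, T1))) ≐ map(map(string, T1), S).
Decompose map/2: bool ≐ bool,  T1 ≐ nat.
Delete trivial equation bool ≐ bool.
Bind T1 := nat; substituting into the remaining equation gives: map(R, map(list(R), map(R, nat))) ≐ map(map(string, nat), S).
Decompose map/2: R ≐ map(string, nat),  map(list(R), map(R, nat)) ≐ S.
Bind R := map(string, nat); substituting into the remaining equation gives: map(list(map(string, nat)), map(map(string, nat), nat)) ≐ S.
Bind S := map(list(map(string, nat)), map(map(string, nat), nat)).
MGU = { T1 -> nat, R -> map(string, nat), S -> map(list(map(string, nat)), map(map(string, nat), nat)) }, so R -> map(string, nat).

map(string, nat)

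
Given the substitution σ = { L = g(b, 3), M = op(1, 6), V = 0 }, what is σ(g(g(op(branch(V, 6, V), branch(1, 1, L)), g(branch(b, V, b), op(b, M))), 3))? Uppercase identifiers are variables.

Replace each occurrence of L with g(b, 3).
Replace each occurrence of M with op(1, 6).
Replace each occurrence of V with 0.
Result: g(g(op(branch(0, 6, 0), branch(1, 1, g(b, 3))), g(branch(b, 0, b), op(b, op(1, 6)))), 3).

g(g(op(branch(0, 6, 0), branch(1, 1, g(b, 3))), g(branch(b, 0, b), op(b, op(1, 6)))), 3)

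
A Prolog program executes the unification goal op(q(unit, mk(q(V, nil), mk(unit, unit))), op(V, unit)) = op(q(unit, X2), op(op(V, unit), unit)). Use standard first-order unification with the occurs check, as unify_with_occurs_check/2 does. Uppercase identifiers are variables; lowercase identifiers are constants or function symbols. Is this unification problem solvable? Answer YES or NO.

Decompose op/2: q(unit, mk(q(V, nil), mk(unit, unit))) = q(unit, X2),  op(V, unit) = op(op(V, unit), unit).
Decompose q/2: unit = unit,  mk(q(V, nil), mk(unit, unit)) = X2.
Delete trivial equation unit = unit.
Bind X2 := mk(q(V, nil), mk(unit, unit)); no other remaining equation mentions X2.
Decompose op/2: V = op(V, unit),  unit = unit.
Occurs check fails: V occurs in op(V, unit); the equation V = op(V, unit) has no finite solution.

NO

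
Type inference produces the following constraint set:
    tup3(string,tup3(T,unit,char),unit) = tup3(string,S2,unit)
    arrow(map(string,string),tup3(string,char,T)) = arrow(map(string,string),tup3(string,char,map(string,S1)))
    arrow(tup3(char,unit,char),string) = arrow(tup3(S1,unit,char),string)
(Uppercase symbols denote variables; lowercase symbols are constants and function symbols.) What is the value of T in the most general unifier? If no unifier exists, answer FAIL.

map(string,char)

Decompose tup3/3: string = string,  tup3(T,unit,char) = S2,  unit = unit.
Delete trivial equation string = string.
Bind S2 := tup3(T,unit,char); no other remaining equation mentions S2.
Delete trivial equation unit = unit.
Decompose arrow/2: map(string,string) = map(string,string),  tup3(string,char,T) = tup3(string,char,map(string,S1)).
Delete trivial equation map(string,string) = map(string,string).
Decompose tup3/3: string = string,  char = char,  T = map(string,S1).
Delete trivial equation string = string.
Delete trivial equation char = char.
Bind T := map(string,S1); no other remaining equation mentions T. Substituting into the earlier binding gives S2 := tup3(map(string,S1),unit,char).
Decompose arrow/2: tup3(char,unit,char) = tup3(S1,unit,char),  string = string.
Decompose tup3/3: char = S1,  unit = unit,  char = char.
Bind S1 := char; no other remaining equation mentions S1. Substituting into the earlier bindings gives S2 := tup3(map(string,char),unit,char), T := map(string,char).
Delete trivial equation unit = unit.
Delete trivial equation char = char.
Delete trivial equation string = string.
MGU = { S2 -> tup3(map(string,char),unit,char), T -> map(string,char), S1 -> char }, so T -> map(string,char).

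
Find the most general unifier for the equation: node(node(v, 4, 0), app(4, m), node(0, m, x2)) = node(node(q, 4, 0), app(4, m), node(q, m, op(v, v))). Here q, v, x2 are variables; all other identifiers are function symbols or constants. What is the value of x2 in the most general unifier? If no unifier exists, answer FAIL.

Decompose node/3: node(v, 4, 0) = node(q, 4, 0),  app(4, m) = app(4, m),  node(0, m, x2) = node(q, m, op(v, v)).
Decompose node/3: v = q,  4 = 4,  0 = 0.
Bind v := q; substituting into the one remaining equation that mentions v gives: node(0, m, x2) = node(q, m, op(q, q)).
Delete trivial equation 4 = 4.
Delete trivial equation 0 = 0.
Delete trivial equation app(4, m) = app(4, m).
Decompose node/3: 0 = q,  m = m,  x2 = op(q, q).
Bind q := 0; substituting into the one remaining equation that mentions q gives: x2 = op(0, 0). Substituting into the earlier binding gives v := 0.
Delete trivial equation m = m.
Bind x2 := op(0, 0).
MGU = { v ↦ 0, q ↦ 0, x2 ↦ op(0, 0) }, so x2 ↦ op(0, 0).

op(0, 0)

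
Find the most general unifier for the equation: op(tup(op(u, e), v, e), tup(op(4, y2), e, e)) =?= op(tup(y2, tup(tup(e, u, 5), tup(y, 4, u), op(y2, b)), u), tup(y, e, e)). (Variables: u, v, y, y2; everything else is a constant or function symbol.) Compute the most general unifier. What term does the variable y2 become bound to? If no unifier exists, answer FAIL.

Decompose op/2: tup(op(u, e), v, e) =?= tup(y2, tup(tup(e, u, 5), tup(y, 4, u), op(y2, b)), u),  tup(op(4, y2), e, e) =?= tup(y, e, e).
Decompose tup/3: op(u, e) =?= y2,  v =?= tup(tup(e, u, 5), tup(y, 4, u), op(y2, b)),  e =?= u.
Bind y2 := op(u, e); substituting into the 2 remaining equations that mention y2 gives: v =?= tup(tup(e, u, 5), tup(y, 4, u), op(op(u, e), b)),  tup(op(4, op(u, e)), e, e) =?= tup(y, e, e).
Bind v := tup(tup(e, u, 5), tup(y, 4, u), op(op(u, e), b)); no other remaining equation mentions v.
Bind u := e; substituting into the remaining equation gives: tup(op(4, op(e, e)), e, e) =?= tup(y, e, e). Substituting into the earlier bindings gives y2 := op(e, e), v := tup(tup(e, e, 5), tup(y, 4, e), op(op(e, e), b)).
Decompose tup/3: op(4, op(e, e)) =?= y,  e =?= e,  e =?= e.
Bind y := op(4, op(e, e)); no other remaining equation mentions y. Substituting into the earlier binding gives v := tup(tup(e, e, 5), tup(op(4, op(e, e)), 4, e), op(op(e, e), b)).
Delete trivial equation e =?= e.
Delete trivial equation e =?= e.
MGU = { y2 ↦ op(e, e), v ↦ tup(tup(e, e, 5), tup(op(4, op(e, e)), 4, e), op(op(e, e), b)), u ↦ e, y ↦ op(4, op(e, e)) }, so y2 ↦ op(e, e).

op(e, e)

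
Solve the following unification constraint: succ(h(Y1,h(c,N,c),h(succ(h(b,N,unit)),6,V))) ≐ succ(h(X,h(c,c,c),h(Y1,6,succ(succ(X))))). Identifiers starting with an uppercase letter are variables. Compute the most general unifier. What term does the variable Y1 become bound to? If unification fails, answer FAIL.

succ(h(b,c,unit))

Decompose succ/1: h(Y1,h(c,N,c),h(succ(h(b,N,unit)),6,V)) ≐ h(X,h(c,c,c),h(Y1,6,succ(succ(X)))).
Decompose h/3: Y1 ≐ X,  h(c,N,c) ≐ h(c,c,c),  h(succ(h(b,N,unit)),6,V) ≐ h(Y1,6,succ(succ(X))).
Bind Y1 := X; substituting into the one remaining equation that mentions Y1 gives: h(succ(h(b,N,unit)),6,V) ≐ h(X,6,succ(succ(X))).
Decompose h/3: c ≐ c,  N ≐ c,  c ≐ c.
Delete trivial equation c ≐ c.
Bind N := c; substituting into the one remaining equation that mentions N gives: h(succ(h(b,c,unit)),6,V) ≐ h(X,6,succ(succ(X))).
Delete trivial equation c ≐ c.
Decompose h/3: succ(h(b,c,unit)) ≐ X,  6 ≐ 6,  V ≐ succ(succ(X)).
Bind X := succ(h(b,c,unit)); substituting into the one remaining equation that mentions X gives: V ≐ succ(succ(succ(h(b,c,unit)))). Substituting into the earlier binding gives Y1 := succ(h(b,c,unit)).
Delete trivial equation 6 ≐ 6.
Bind V := succ(succ(succ(h(b,c,unit)))).
MGU = { Y1 := succ(h(b,c,unit)), N := c, X := succ(h(b,c,unit)), V := succ(succ(succ(h(b,c,unit)))) }, so Y1 := succ(h(b,c,unit)).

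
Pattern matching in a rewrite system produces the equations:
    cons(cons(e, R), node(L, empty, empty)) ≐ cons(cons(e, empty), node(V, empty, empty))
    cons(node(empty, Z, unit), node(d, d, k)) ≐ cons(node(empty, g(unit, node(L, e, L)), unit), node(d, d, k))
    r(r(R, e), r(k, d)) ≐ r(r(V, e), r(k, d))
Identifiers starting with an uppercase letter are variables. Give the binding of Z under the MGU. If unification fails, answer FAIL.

g(unit, node(empty, e, empty))

Decompose cons/2: cons(e, R) ≐ cons(e, empty),  node(L, empty, empty) ≐ node(V, empty, empty).
Decompose cons/2: e ≐ e,  R ≐ empty.
Delete trivial equation e ≐ e.
Bind R := empty; substituting into the one remaining equation that mentions R gives: r(r(empty, e), r(k, d)) ≐ r(r(V, e), r(k, d)).
Decompose node/3: L ≐ V,  empty ≐ empty,  empty ≐ empty.
Bind L := V; substituting into the one remaining equation that mentions L gives: cons(node(empty, Z, unit), node(d, d, k)) ≐ cons(node(empty, g(unit, node(V, e, V)), unit), node(d, d, k)).
Delete trivial equation empty ≐ empty.
Delete trivial equation empty ≐ empty.
Decompose cons/2: node(empty, Z, unit) ≐ node(empty, g(unit, node(V, e, V)), unit),  node(d, d, k) ≐ node(d, d, k).
Decompose node/3: empty ≐ empty,  Z ≐ g(unit, node(V, e, V)),  unit ≐ unit.
Delete trivial equation empty ≐ empty.
Bind Z := g(unit, node(V, e, V)); no other remaining equation mentions Z.
Delete trivial equation unit ≐ unit.
Delete trivial equation node(d, d, k) ≐ node(d, d, k).
Decompose r/2: r(empty, e) ≐ r(V, e),  r(k, d) ≐ r(k, d).
Decompose r/2: empty ≐ V,  e ≐ e.
Bind V := empty; no other remaining equation mentions V. Substituting into the earlier bindings gives L := empty, Z := g(unit, node(empty, e, empty)).
Delete trivial equation e ≐ e.
Delete trivial equation r(k, d) ≐ r(k, d).
MGU = { R -> empty, L -> empty, Z -> g(unit, node(empty, e, empty)), V -> empty }, so Z -> g(unit, node(empty, e, empty)).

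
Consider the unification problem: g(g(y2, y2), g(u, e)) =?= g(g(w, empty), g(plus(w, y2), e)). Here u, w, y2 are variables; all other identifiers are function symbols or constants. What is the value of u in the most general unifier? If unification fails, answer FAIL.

Decompose g/2: g(y2, y2) =?= g(w, empty),  g(u, e) =?= g(plus(w, y2), e).
Decompose g/2: y2 =?= w,  y2 =?= empty.
Bind y2 := w; substituting into the remaining equations gives: w =?= empty,  g(u, e) =?= g(plus(w, w), e).
Bind w := empty; substituting into the remaining equation gives: g(u, e) =?= g(plus(empty, empty), e). Substituting into the earlier binding gives y2 := empty.
Decompose g/2: u =?= plus(empty, empty),  e =?= e.
Bind u := plus(empty, empty); no other remaining equation mentions u.
Delete trivial equation e =?= e.
MGU = { y2 := empty, w := empty, u := plus(empty, empty) }, so u := plus(empty, empty).

plus(empty, empty)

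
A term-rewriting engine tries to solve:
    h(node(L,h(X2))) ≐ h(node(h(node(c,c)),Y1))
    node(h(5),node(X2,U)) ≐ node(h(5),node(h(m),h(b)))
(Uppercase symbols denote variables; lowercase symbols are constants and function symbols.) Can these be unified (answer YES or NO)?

Decompose h/1: node(L,h(X2)) ≐ node(h(node(c,c)),Y1).
Decompose node/2: L ≐ h(node(c,c)),  h(X2) ≐ Y1.
Bind L := h(node(c,c)); no other remaining equation mentions L.
Bind Y1 := h(X2); no other remaining equation mentions Y1.
Decompose node/2: h(5) ≐ h(5),  node(X2,U) ≐ node(h(m),h(b)).
Delete trivial equation h(5) ≐ h(5).
Decompose node/2: X2 ≐ h(m),  U ≐ h(b).
Bind X2 := h(m); no other remaining equation mentions X2. Substituting into the earlier binding gives Y1 := h(h(m)).
Bind U := h(b).
No equations remain and no clash or occurs-check failure arose, so a unifier exists.

YES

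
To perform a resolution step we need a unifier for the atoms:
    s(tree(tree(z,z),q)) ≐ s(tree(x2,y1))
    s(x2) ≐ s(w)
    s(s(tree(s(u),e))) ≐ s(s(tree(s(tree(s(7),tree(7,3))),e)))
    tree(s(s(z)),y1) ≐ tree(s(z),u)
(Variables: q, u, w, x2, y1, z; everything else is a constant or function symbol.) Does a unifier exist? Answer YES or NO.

Decompose s/1: tree(tree(z,z),q) ≐ tree(x2,y1).
Decompose tree/2: tree(z,z) ≐ x2,  q ≐ y1.
Bind x2 := tree(z,z); substituting into the one remaining equation that mentions x2 gives: s(tree(z,z)) ≐ s(w).
Bind q := y1; no other remaining equation mentions q.
Decompose s/1: tree(z,z) ≐ w.
Bind w := tree(z,z); no other remaining equation mentions w.
Decompose s/1: s(tree(s(u),e)) ≐ s(tree(s(tree(s(7),tree(7,3))),e)).
Decompose s/1: tree(s(u),e) ≐ tree(s(tree(s(7),tree(7,3))),e).
Decompose tree/2: s(u) ≐ s(tree(s(7),tree(7,3))),  e ≐ e.
Decompose s/1: u ≐ tree(s(7),tree(7,3)).
Bind u := tree(s(7),tree(7,3)); substituting into the one remaining equation that mentions u gives: tree(s(s(z)),y1) ≐ tree(s(z),tree(s(7),tree(7,3))).
Delete trivial equation e ≐ e.
Decompose tree/2: s(s(z)) ≐ s(z),  y1 ≐ tree(s(7),tree(7,3)).
Decompose s/1: s(z) ≐ z.
Occurs check fails: z occurs in s(z); the equation z ≐ s(z) has no finite solution.

NO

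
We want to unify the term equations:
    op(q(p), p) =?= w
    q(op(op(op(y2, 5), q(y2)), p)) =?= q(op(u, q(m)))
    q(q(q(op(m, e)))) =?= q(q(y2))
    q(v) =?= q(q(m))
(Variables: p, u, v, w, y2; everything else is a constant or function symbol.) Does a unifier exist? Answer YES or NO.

Bind w := op(q(p), p); no other remaining equation mentions w.
Decompose q/1: op(op(op(y2, 5), q(y2)), p) =?= op(u, q(m)).
Decompose op/2: op(op(y2, 5), q(y2)) =?= u,  p =?= q(m).
Bind u := op(op(y2, 5), q(y2)); no other remaining equation mentions u.
Bind p := q(m); no other remaining equation mentions p. Substituting into the earlier binding gives w := op(q(q(m)), q(m)).
Decompose q/1: q(q(op(m, e))) =?= q(y2).
Decompose q/1: q(op(m, e)) =?= y2.
Bind y2 := q(op(m, e)); no other remaining equation mentions y2. Substituting into the earlier binding gives u := op(op(q(op(m, e)), 5), q(q(op(m, e)))).
Decompose q/1: v =?= q(m).
Bind v := q(m).
No equations remain and no clash or occurs-check failure arose, so a unifier exists.

YES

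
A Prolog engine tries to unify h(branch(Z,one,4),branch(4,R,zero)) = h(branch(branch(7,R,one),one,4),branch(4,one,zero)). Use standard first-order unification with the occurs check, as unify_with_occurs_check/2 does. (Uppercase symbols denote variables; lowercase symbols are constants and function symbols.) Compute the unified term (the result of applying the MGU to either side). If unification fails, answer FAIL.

h(branch(branch(7,one,one),one,4),branch(4,one,zero))

Decompose h/2: branch(Z,one,4) = branch(branch(7,R,one),one,4),  branch(4,R,zero) = branch(4,one,zero).
Decompose branch/3: Z = branch(7,R,one),  one = one,  4 = 4.
Bind Z := branch(7,R,one); no other remaining equation mentions Z.
Delete trivial equation one = one.
Delete trivial equation 4 = 4.
Decompose branch/3: 4 = 4,  R = one,  zero = zero.
Delete trivial equation 4 = 4.
Bind R := one; no other remaining equation mentions R. Substituting into the earlier binding gives Z := branch(7,one,one).
Delete trivial equation zero = zero.
Applying the MGU to either side gives h(branch(branch(7,one,one),one,4),branch(4,one,zero)).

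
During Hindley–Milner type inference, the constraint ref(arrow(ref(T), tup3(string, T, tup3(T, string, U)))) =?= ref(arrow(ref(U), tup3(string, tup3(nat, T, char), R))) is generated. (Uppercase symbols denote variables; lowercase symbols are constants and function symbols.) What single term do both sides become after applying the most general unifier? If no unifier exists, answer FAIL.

FAIL

Decompose ref/1: arrow(ref(T), tup3(string, T, tup3(T, string, U))) =?= arrow(ref(U), tup3(string, tup3(nat, T, char), R)).
Decompose arrow/2: ref(T) =?= ref(U),  tup3(string, T, tup3(T, string, U)) =?= tup3(string, tup3(nat, T, char), R).
Decompose ref/1: T =?= U.
Bind T := U; substituting into the remaining equation gives: tup3(string, U, tup3(U, string, U)) =?= tup3(string, tup3(nat, U, char), R).
Decompose tup3/3: string =?= string,  U =?= tup3(nat, U, char),  tup3(U, string, U) =?= R.
Delete trivial equation string =?= string.
Occurs check fails: U occurs in tup3(nat, U, char); the equation U =?= tup3(nat, U, char) has no finite solution.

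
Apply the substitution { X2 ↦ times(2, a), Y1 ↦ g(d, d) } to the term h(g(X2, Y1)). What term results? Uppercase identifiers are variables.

h(g(times(2, a), g(d, d)))

Replace each occurrence of X2 with times(2, a).
Replace each occurrence of Y1 with g(d, d).
Result: h(g(times(2, a), g(d, d))).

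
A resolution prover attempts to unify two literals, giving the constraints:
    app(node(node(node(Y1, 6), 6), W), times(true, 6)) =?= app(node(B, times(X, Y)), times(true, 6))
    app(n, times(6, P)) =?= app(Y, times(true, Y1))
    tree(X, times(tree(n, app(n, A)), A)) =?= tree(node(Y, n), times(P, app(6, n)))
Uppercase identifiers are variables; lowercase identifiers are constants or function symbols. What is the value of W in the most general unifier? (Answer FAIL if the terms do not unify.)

Decompose app/2: node(node(node(Y1, 6), 6), W) =?= node(B, times(X, Y)),  times(true, 6) =?= times(true, 6).
Decompose node/2: node(node(Y1, 6), 6) =?= B,  W =?= times(X, Y).
Bind B := node(node(Y1, 6), 6); no other remaining equation mentions B.
Bind W := times(X, Y); no other remaining equation mentions W.
Delete trivial equation times(true, 6) =?= times(true, 6).
Decompose app/2: n =?= Y,  times(6, P) =?= times(true, Y1).
Bind Y := n; substituting into the one remaining equation that mentions Y gives: tree(X, times(tree(n, app(n, A)), A)) =?= tree(node(n, n), times(P, app(6, n))). Substituting into the earlier binding gives W := times(X, n).
Decompose times/2: 6 =?= true,  P =?= Y1.
Clash: constants 6 and true differ; no unifier exists.

FAIL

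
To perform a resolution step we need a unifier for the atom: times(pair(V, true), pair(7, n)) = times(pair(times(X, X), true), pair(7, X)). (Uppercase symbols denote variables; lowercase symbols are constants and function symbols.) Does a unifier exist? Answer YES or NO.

Decompose times/2: pair(V, true) = pair(times(X, X), true),  pair(7, n) = pair(7, X).
Decompose pair/2: V = times(X, X),  true = true.
Bind V := times(X, X); no other remaining equation mentions V.
Delete trivial equation true = true.
Decompose pair/2: 7 = 7,  n = X.
Delete trivial equation 7 = 7.
Bind X := n. Substituting into the earlier binding gives V := times(n, n).
No equations remain and no clash or occurs-check failure arose, so a unifier exists.

YES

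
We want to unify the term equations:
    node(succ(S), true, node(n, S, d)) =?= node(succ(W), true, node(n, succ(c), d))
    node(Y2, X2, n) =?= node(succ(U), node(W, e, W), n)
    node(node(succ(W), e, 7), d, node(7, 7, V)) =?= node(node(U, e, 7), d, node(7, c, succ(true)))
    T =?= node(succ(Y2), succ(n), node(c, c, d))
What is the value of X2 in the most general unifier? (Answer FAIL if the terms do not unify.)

FAIL

Decompose node/3: succ(S) =?= succ(W),  true =?= true,  node(n, S, d) =?= node(n, succ(c), d).
Decompose succ/1: S =?= W.
Bind S := W; substituting into the one remaining equation that mentions S gives: node(n, W, d) =?= node(n, succ(c), d).
Delete trivial equation true =?= true.
Decompose node/3: n =?= n,  W =?= succ(c),  d =?= d.
Delete trivial equation n =?= n.
Bind W := succ(c); substituting into the 2 remaining equations that mention W gives: node(Y2, X2, n) =?= node(succ(U), node(succ(c), e, succ(c)), n),  node(node(succ(succ(c)), e, 7), d, node(7, 7, V)) =?= node(node(U, e, 7), d, node(7, c, succ(true))). Substituting into the earlier binding gives S := succ(c).
Delete trivial equation d =?= d.
Decompose node/3: Y2 =?= succ(U),  X2 =?= node(succ(c), e, succ(c)),  n =?= n.
Bind Y2 := succ(U); substituting into the one remaining equation that mentions Y2 gives: T =?= node(succ(succ(U)), succ(n), node(c, c, d)).
Bind X2 := node(succ(c), e, succ(c)); no other remaining equation mentions X2.
Delete trivial equation n =?= n.
Decompose node/3: node(succ(succ(c)), e, 7) =?= node(U, e, 7),  d =?= d,  node(7, 7, V) =?= node(7, c, succ(true)).
Decompose node/3: succ(succ(c)) =?= U,  e =?= e,  7 =?= 7.
Bind U := succ(succ(c)); substituting into the one remaining equation that mentions U gives: T =?= node(succ(succ(succ(succ(c)))), succ(n), node(c, c, d)). Substituting into the earlier binding gives Y2 := succ(succ(succ(c))).
Delete trivial equation e =?= e.
Delete trivial equation 7 =?= 7.
Delete trivial equation d =?= d.
Decompose node/3: 7 =?= 7,  7 =?= c,  V =?= succ(true).
Delete trivial equation 7 =?= 7.
Clash: constants 7 and c differ; no unifier exists.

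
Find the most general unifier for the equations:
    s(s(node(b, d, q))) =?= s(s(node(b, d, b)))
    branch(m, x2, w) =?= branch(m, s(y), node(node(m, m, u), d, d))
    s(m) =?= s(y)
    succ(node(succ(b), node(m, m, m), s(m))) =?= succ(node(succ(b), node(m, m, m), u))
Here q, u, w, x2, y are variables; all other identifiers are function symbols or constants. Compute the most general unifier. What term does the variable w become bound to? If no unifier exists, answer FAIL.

node(node(m, m, s(m)), d, d)

Decompose s/1: s(node(b, d, q)) =?= s(node(b, d, b)).
Decompose s/1: node(b, d, q) =?= node(b, d, b).
Decompose node/3: b =?= b,  d =?= d,  q =?= b.
Delete trivial equation b =?= b.
Delete trivial equation d =?= d.
Bind q := b; no other remaining equation mentions q.
Decompose branch/3: m =?= m,  x2 =?= s(y),  w =?= node(node(m, m, u), d, d).
Delete trivial equation m =?= m.
Bind x2 := s(y); no other remaining equation mentions x2.
Bind w := node(node(m, m, u), d, d); no other remaining equation mentions w.
Decompose s/1: m =?= y.
Bind y := m; no other remaining equation mentions y. Substituting into the earlier binding gives x2 := s(m).
Decompose succ/1: node(succ(b), node(m, m, m), s(m)) =?= node(succ(b), node(m, m, m), u).
Decompose node/3: succ(b) =?= succ(b),  node(m, m, m) =?= node(m, m, m),  s(m) =?= u.
Delete trivial equation succ(b) =?= succ(b).
Delete trivial equation node(m, m, m) =?= node(m, m, m).
Bind u := s(m). Substituting into the earlier binding gives w := node(node(m, m, s(m)), d, d).
MGU = { q := b, x2 := s(m), w := node(node(m, m, s(m)), d, d), y := m, u := s(m) }, so w := node(node(m, m, s(m)), d, d).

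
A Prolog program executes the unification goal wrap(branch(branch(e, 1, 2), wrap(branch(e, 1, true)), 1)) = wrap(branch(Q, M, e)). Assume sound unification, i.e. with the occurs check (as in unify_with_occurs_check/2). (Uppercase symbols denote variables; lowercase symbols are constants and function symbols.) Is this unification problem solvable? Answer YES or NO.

Decompose wrap/1: branch(branch(e, 1, 2), wrap(branch(e, 1, true)), 1) = branch(Q, M, e).
Decompose branch/3: branch(e, 1, 2) = Q,  wrap(branch(e, 1, true)) = M,  1 = e.
Bind Q := branch(e, 1, 2); no other remaining equation mentions Q.
Bind M := wrap(branch(e, 1, true)); no other remaining equation mentions M.
Clash: constants 1 and e differ; no unifier exists.

NO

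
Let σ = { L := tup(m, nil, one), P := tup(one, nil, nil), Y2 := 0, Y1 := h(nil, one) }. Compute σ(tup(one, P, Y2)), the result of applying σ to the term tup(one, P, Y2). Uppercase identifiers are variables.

tup(one, tup(one, nil, nil), 0)

Replace each occurrence of P with tup(one, nil, nil).
Replace each occurrence of Y2 with 0.
Result: tup(one, tup(one, nil, nil), 0).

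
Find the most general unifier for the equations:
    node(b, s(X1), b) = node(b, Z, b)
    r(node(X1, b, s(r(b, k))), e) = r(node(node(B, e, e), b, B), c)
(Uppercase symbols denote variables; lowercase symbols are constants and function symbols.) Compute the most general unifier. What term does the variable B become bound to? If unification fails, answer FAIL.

Decompose node/3: b = b,  s(X1) = Z,  b = b.
Delete trivial equation b = b.
Bind Z := s(X1); no other remaining equation mentions Z.
Delete trivial equation b = b.
Decompose r/2: node(X1, b, s(r(b, k))) = node(node(B, e, e), b, B),  e = c.
Decompose node/3: X1 = node(B, e, e),  b = b,  s(r(b, k)) = B.
Bind X1 := node(B, e, e); no other remaining equation mentions X1. Substituting into the earlier binding gives Z := s(node(B, e, e)).
Delete trivial equation b = b.
Bind B := s(r(b, k)); no other remaining equation mentions B. Substituting into the earlier bindings gives Z := s(node(s(r(b, k)), e, e)), X1 := node(s(r(b, k)), e, e).
Clash: constants e and c differ; no unifier exists.

FAIL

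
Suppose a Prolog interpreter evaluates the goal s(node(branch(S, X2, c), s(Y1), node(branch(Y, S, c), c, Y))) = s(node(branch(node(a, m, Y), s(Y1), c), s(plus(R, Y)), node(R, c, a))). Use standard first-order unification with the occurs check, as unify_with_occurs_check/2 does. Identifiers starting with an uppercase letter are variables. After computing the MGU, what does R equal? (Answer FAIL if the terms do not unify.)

branch(a, node(a, m, a), c)

Decompose s/1: node(branch(S, X2, c), s(Y1), node(branch(Y, S, c), c, Y)) = node(branch(node(a, m, Y), s(Y1), c), s(plus(R, Y)), node(R, c, a)).
Decompose node/3: branch(S, X2, c) = branch(node(a, m, Y), s(Y1), c),  s(Y1) = s(plus(R, Y)),  node(branch(Y, S, c), c, Y) = node(R, c, a).
Decompose branch/3: S = node(a, m, Y),  X2 = s(Y1),  c = c.
Bind S := node(a, m, Y); substituting into the one remaining equation that mentions S gives: node(branch(Y, node(a, m, Y), c), c, Y) = node(R, c, a).
Bind X2 := s(Y1); no other remaining equation mentions X2.
Delete trivial equation c = c.
Decompose s/1: Y1 = plus(R, Y).
Bind Y1 := plus(R, Y); no other remaining equation mentions Y1. Substituting into the earlier binding gives X2 := s(plus(R, Y)).
Decompose node/3: branch(Y, node(a, m, Y), c) = R,  c = c,  Y = a.
Bind R := branch(Y, node(a, m, Y), c); no other remaining equation mentions R. Substituting into the earlier bindings gives X2 := s(plus(branch(Y, node(a, m, Y), c), Y)), Y1 := plus(branch(Y, node(a, m, Y), c), Y).
Delete trivial equation c = c.
Bind Y := a. Substituting into the earlier bindings gives S := node(a, m, a), X2 := s(plus(branch(a, node(a, m, a), c), a)), Y1 := plus(branch(a, node(a, m, a), c), a), R := branch(a, node(a, m, a), c).
MGU = { S -> node(a, m, a), X2 -> s(plus(branch(a, node(a, m, a), c), a)), Y1 -> plus(branch(a, node(a, m, a), c), a), R -> branch(a, node(a, m, a), c), Y -> a }, so R -> branch(a, node(a, m, a), c).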